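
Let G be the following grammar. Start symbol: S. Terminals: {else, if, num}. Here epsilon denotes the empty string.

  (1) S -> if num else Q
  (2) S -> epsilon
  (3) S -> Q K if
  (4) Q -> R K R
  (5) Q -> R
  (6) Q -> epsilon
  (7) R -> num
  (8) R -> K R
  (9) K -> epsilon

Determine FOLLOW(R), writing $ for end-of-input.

{$, if, num}

FIRST(K) = {epsilon}
FIRST(R) = {num}  (via K R)
FIRST(Q) = {epsilon, num}  (via R K R, R)
FIRST(S) = {epsilon, if, num}  (via Q K if)
FOLLOW(S) includes $ since S is the start symbol.
FOLLOW(S): S appears on no right-hand side. Thus FOLLOW(S) = {$}.
FOLLOW(Q): in S->if num else Q, the suffix after Q is empty, so FOLLOW(Q) ⊇ FOLLOW(S) = {$}; in S->Q K if, Q is followed by K if with FIRST {if}. Thus FOLLOW(Q) = {$, if}.
FOLLOW(R): in Q->R K R (occurrence 1), R is followed by K R with FIRST {num}; in Q->R K R (occurrence 2), the suffix after R is empty, so FOLLOW(R) ⊇ FOLLOW(Q) = {$, if}; in Q->R, the suffix after R is empty, so FOLLOW(R) ⊇ FOLLOW(Q) = {$, if}; in R->K R, the suffix after R is empty (adds nothing new). Thus FOLLOW(R) = {$, if, num}.
FOLLOW(K): in S->Q K if, K is followed by if with FIRST {if}; in Q->R K R, K is followed by R with FIRST {num}; in R->K R, K is followed by R with FIRST {num}. Thus FOLLOW(K) = {if, num}.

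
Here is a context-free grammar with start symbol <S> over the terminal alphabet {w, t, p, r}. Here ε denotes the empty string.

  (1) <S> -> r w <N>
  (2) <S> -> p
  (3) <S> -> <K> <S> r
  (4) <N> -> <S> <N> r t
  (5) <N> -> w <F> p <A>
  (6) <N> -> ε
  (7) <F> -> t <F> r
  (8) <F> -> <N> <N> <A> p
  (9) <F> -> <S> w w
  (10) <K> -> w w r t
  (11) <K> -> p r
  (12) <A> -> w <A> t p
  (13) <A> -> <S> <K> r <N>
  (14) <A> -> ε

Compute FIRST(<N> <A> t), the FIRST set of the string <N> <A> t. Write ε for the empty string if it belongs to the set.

FIRST(<K>) = {p, w}
FIRST(<S>) = {p, r, w}  (via <K> <S> r)
FIRST(<N>) = {ε, p, r, w}  (via <S> <N> r t)
FIRST(<A>) = {ε, p, r, w}  (via <S> <K> r <N>)
FIRST(<F>) = {p, r, t, w}  (via <N> <N> <A> p, <S> w w)
FIRST(<N> <A> t): take FIRST of each symbol in turn, carrying on past any symbol whose FIRST contains ε; result {p, r, t, w}.

{p, r, t, w}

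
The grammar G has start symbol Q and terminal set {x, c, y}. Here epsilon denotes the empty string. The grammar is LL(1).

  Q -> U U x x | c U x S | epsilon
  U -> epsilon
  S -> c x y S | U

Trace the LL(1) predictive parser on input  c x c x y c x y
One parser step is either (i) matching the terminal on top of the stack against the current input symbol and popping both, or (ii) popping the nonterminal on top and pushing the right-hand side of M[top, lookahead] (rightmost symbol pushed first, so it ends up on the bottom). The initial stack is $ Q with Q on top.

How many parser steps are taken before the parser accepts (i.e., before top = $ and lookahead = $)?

      Stack      Input              Action
   1  $ Q        c x c x y c x y $  expand Q -> c U x S
   2  $ S x U c  c x c x y c x y $  match c
   3  $ S x U    x c x y c x y $    expand U -> epsilon
   4  $ S x      x c x y c x y $    match x
   5  $ S        c x y c x y $      expand S -> c x y S
   6  $ S y x c  c x y c x y $      match c
   7  $ S y x    x y c x y $        match x
   8  $ S y      y c x y $          match y
   9  $ S        c x y $            expand S -> c x y S
  10  $ S y x c  c x y $            match c
  11  $ S y x    x y $              match x
  12  $ S y      y $                match y
  13  $ S        $                  expand S -> U
  14  $ U        $                  expand U -> epsilon
Accept reached after 14 steps.

14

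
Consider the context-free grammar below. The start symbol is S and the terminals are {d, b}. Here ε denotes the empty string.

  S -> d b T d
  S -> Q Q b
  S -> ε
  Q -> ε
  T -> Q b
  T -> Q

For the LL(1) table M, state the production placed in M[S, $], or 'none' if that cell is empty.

S -> ε

FIRST(Q): from Q->ε we get {ε}. So FIRST(Q) = {ε}.
FIRST(S): from S->d b T d we get {d}; from S->Q Q b we get {b}; from S->ε we get {ε}. So FIRST(S) = {ε, b, d}.
FIRST(T): from T->Q b we get {b}; from T->Q we get {ε}. So FIRST(T) = {ε, b}.
FOLLOW(S) includes $ since S is the start symbol.
FOLLOW(S): S appears on no right-hand side. Thus FOLLOW(S) = {$}.
For S -> d b T d: FIRST(d b T d) = {d}, so it goes in M[S, t] for t ∈ {d}.
For S -> Q Q b: FIRST(Q Q b) = {b}, so it goes in M[S, t] for t ∈ {b}.
For S -> ε: FIRST(ε) = {ε}, so it goes in M[S, t] for t ∈ {}; since ε ∈ FIRST, also for every t ∈ FOLLOW(S) = {$}.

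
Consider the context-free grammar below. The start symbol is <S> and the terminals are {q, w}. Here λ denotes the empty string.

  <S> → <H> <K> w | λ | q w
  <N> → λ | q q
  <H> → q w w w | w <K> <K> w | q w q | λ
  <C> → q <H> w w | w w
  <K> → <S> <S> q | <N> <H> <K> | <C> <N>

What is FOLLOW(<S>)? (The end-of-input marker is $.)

FIRST(<N>) = {λ, q}
FIRST(<H>) = {λ, q, w}
FIRST(<C>) = {q, w}
FIRST(<S>) = {λ, q, w}  (via <H> <K> w)
FIRST(<K>) = {q, w}  (via <S> <S> q, <N> <H> <K>, <C> <N>)
FOLLOW(<S>) includes $ since <S> is the start symbol.
FOLLOW(<S>): in <K>→<S> <S> q (occurrence 1), <S> is followed by <S> q with FIRST {q, w}; in <K>→<S> <S> q (occurrence 2), <S> is followed by q with FIRST {q}. Thus FOLLOW(<S>) = {$, q, w}.
FOLLOW(<H>): in <S>→<H> <K> w, <H> is followed by <K> w with FIRST {q, w}; in <C>→q <H> w w, <H> is followed by w w with FIRST {w}; in <K>→<N> <H> <K>, <H> is followed by <K> with FIRST {q, w}. Thus FOLLOW(<H>) = {q, w}.
FOLLOW(<K>): in <S>→<H> <K> w, <K> is followed by w with FIRST {w}; in <H>→w <K> <K> w (occurrence 1), <K> is followed by <K> w with FIRST {q, w}; in <H>→w <K> <K> w (occurrence 2), <K> is followed by w with FIRST {w}; in <K>→<N> <H> <K>, the suffix after <K> is empty (adds nothing new). Thus FOLLOW(<K>) = {q, w}.
FOLLOW(<N>): in <K>→<N> <H> <K>, <N> is followed by <H> <K> with FIRST {q, w}; in <K>→<C> <N>, the suffix after <N> is empty, so FOLLOW(<N>) ⊇ FOLLOW(<K>) = {q, w}. Thus FOLLOW(<N>) = {q, w}.
FOLLOW(<C>): in <K>→<C> <N>, <C> is followed by <N> with FIRST {λ, q}; in <K>→<C> <N>, the suffix after <C> is nullable, so FOLLOW(<C>) ⊇ FOLLOW(<K>) = {q, w}. Thus FOLLOW(<C>) = {q, w}.

{$, q, w}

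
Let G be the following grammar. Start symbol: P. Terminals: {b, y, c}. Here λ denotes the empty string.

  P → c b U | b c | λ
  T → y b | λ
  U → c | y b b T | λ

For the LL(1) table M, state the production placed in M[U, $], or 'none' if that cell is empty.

FIRST(P): from P→c b U we get {c}; from P→b c we get {b}; from P→λ we get {λ}. So FIRST(P) = {λ, b, c}.
FIRST(T): from T→y b we get {y}; from T→λ we get {λ}. So FIRST(T) = {λ, y}.
FIRST(U): from U→c we get {c}; from U→y b b T we get {y}; from U→λ we get {λ}. So FIRST(U) = {λ, c, y}.
FOLLOW(P) includes $ since P is the start symbol.
FOLLOW(P): P appears on no right-hand side. Thus FOLLOW(P) = {$}.
FOLLOW(U): in P→c b U, the suffix after U is empty, so FOLLOW(U) ⊇ FOLLOW(P) = {$}. Thus FOLLOW(U) = {$}.
For U → c: FIRST(c) = {c}, so it goes in M[U, t] for t ∈ {c}.
For U → y b b T: FIRST(y b b T) = {y}, so it goes in M[U, t] for t ∈ {y}.
For U → λ: FIRST(λ) = {λ}, so it goes in M[U, t] for t ∈ {}; since λ ∈ FIRST, also for every t ∈ FOLLOW(U) = {$}.

U → λ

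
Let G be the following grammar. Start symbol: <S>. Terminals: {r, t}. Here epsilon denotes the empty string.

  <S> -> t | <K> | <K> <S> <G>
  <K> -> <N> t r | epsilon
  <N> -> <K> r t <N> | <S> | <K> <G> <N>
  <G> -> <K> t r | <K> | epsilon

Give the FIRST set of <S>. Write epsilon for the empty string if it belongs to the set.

{epsilon, r, t}

FIRST(<S>) = {epsilon, r, t}  (via <K>, <K> <S> <G>)
FIRST(<K>) = {epsilon, r, t}  (via <N> t r)
FIRST(<G>) = {epsilon, r, t}  (via <K> t r, <K>)
FIRST(<N>) = {epsilon, r, t}  (via <K> r t <N>, <S>, <K> <G> <N>)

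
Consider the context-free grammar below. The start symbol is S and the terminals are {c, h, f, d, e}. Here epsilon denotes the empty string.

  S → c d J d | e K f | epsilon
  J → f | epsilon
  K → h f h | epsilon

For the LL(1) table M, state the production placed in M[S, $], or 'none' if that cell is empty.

S → epsilon

FIRST(S): from S→c d J d we get {c}; from S→e K f we get {e}; from S→epsilon we get {epsilon}. So FIRST(S) = {epsilon, c, e}.
FIRST(J): from J→f we get {f}; from J→epsilon we get {epsilon}. So FIRST(J) = {epsilon, f}.
FIRST(K): from K→h f h we get {h}; from K→epsilon we get {epsilon}. So FIRST(K) = {epsilon, h}.
FOLLOW(S) includes $ since S is the start symbol.
FOLLOW(S): S appears on no right-hand side. Thus FOLLOW(S) = {$}.
For S → c d J d: FIRST(c d J d) = {c}, so it goes in M[S, t] for t ∈ {c}.
For S → e K f: FIRST(e K f) = {e}, so it goes in M[S, t] for t ∈ {e}.
For S → epsilon: FIRST(epsilon) = {epsilon}, so it goes in M[S, t] for t ∈ {}; since epsilon ∈ FIRST, also for every t ∈ FOLLOW(S) = {$}.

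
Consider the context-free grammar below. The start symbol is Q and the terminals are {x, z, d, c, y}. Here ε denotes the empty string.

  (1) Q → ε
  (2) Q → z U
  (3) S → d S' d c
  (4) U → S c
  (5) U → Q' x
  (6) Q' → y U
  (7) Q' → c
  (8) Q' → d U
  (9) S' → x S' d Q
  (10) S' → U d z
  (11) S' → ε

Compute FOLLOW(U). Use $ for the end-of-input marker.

{$, d, x}

FIRST(Q) = {ε, z}
FIRST(S) = {d}
FIRST(Q') = {c, d, y}
FIRST(U) = {c, d, y}  (via S c, Q' x)
FIRST(S') = {ε, c, d, x, y}  (via U d z)
FOLLOW(Q) includes $ since Q is the start symbol.
FOLLOW(S): in U→S c, S is followed by c with FIRST {c}. Thus FOLLOW(S) = {c}.
FOLLOW(Q'): in U→Q' x, Q' is followed by x with FIRST {x}. Thus FOLLOW(Q') = {x}.
FOLLOW(S'): in S→d S' d c, S' is followed by d c with FIRST {d}; in S'→x S' d Q, S' is followed by d Q with FIRST {d}. Thus FOLLOW(S') = {d}.
FOLLOW(Q): in S'→x S' d Q, the suffix after Q is empty, so FOLLOW(Q) ⊇ FOLLOW(S') = {d}. Thus FOLLOW(Q) = {$, d}.
FOLLOW(U): in Q→z U, the suffix after U is empty, so FOLLOW(U) ⊇ FOLLOW(Q) = {$, d}; in Q'→y U, the suffix after U is empty, so FOLLOW(U) ⊇ FOLLOW(Q') = {x}; in Q'→d U, the suffix after U is empty, so FOLLOW(U) ⊇ FOLLOW(Q') = {x}; in S'→U d z, U is followed by d z with FIRST {d}. Thus FOLLOW(U) = {$, d, x}.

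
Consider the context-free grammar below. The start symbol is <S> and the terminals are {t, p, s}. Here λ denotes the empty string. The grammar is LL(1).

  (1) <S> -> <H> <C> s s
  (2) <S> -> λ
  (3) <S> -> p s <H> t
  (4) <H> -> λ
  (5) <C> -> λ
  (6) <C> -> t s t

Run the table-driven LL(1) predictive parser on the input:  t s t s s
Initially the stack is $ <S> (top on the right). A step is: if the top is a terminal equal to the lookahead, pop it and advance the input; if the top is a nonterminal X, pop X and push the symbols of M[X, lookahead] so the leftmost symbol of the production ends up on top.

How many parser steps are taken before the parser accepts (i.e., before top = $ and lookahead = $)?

step 1: stack=$ <S>  input=t s t s s $  — expand <S> -> <H> <C> s s
step 2: stack=$ s s <C> <H>  input=t s t s s $  — expand <H> -> λ
step 3: stack=$ s s <C>  input=t s t s s $  — expand <C> -> t s t
step 4: stack=$ s s t s t  input=t s t s s $  — match t
step 5: stack=$ s s t s  input=s t s s $  — match s
step 6: stack=$ s s t  input=t s s $  — match t
step 7: stack=$ s s  input=s s $  — match s
step 8: stack=$ s  input=s $  — match s
Accept reached after 8 steps.

8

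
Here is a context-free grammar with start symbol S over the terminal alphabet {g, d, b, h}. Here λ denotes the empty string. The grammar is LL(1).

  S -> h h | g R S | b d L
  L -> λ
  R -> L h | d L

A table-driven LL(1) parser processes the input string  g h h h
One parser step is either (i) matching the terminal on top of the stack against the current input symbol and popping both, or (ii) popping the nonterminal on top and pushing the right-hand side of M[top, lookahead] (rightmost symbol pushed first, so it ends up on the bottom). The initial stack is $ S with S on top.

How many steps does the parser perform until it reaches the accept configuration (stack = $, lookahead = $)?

step 1: stack=$ S  input=g h h h $  — expand S -> g R S
step 2: stack=$ S R g  input=g h h h $  — match g
step 3: stack=$ S R  input=h h h $  — expand R -> L h
step 4: stack=$ S h L  input=h h h $  — expand L -> λ
step 5: stack=$ S h  input=h h h $  — match h
step 6: stack=$ S  input=h h $  — expand S -> h h
step 7: stack=$ h h  input=h h $  — match h
step 8: stack=$ h  input=h $  — match h
Accept reached after 8 steps.

8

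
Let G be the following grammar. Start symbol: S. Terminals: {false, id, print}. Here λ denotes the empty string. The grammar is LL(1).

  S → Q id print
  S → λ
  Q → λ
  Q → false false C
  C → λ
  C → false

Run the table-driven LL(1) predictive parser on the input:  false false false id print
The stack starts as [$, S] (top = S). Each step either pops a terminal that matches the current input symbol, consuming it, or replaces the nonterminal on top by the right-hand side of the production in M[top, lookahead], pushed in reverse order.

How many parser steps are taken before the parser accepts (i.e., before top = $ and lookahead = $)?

     Stack                     Input                         Action
  1  $ S                       false false false id print $  expand S → Q id print
  2  $ print id Q              false false false id print $  expand Q → false false C
  3  $ print id C false false  false false false id print $  match false
  4  $ print id C false        false false id print $        match false
  5  $ print id C              false id print $              expand C → false
  6  $ print id false          false id print $              match false
  7  $ print id                id print $                    match id
  8  $ print                   print $                       match print
Accept reached after 8 steps.

8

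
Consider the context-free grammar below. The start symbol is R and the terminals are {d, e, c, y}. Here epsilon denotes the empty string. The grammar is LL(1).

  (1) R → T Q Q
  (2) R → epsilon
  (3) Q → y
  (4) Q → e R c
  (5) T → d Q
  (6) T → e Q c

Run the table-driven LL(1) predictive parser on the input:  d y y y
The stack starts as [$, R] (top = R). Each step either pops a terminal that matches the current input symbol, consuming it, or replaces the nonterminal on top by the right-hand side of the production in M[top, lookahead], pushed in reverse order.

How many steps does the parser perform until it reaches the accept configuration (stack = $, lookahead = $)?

step 1: stack=$ R  input=d y y y $  — expand R → T Q Q
step 2: stack=$ Q Q T  input=d y y y $  — expand T → d Q
step 3: stack=$ Q Q Q d  input=d y y y $  — match d
step 4: stack=$ Q Q Q  input=y y y $  — expand Q → y
step 5: stack=$ Q Q y  input=y y y $  — match y
step 6: stack=$ Q Q  input=y y $  — expand Q → y
step 7: stack=$ Q y  input=y y $  — match y
step 8: stack=$ Q  input=y $  — expand Q → y
step 9: stack=$ y  input=y $  — match y
Accept reached after 9 steps.

9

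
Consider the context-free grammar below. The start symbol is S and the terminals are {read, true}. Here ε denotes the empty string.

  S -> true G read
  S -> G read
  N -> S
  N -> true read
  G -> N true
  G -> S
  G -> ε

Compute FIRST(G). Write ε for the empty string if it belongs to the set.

FIRST(S): from S->true G read we get {true}; from S->G read we get {read, true}. So FIRST(S) = {read, true}.
FIRST(N): from N->S we get {read, true}; from N->true read we get {true}. So FIRST(N) = {read, true}.
FIRST(G): from G->N true we get {read, true}; from G->S we get {read, true}; from G->ε we get {ε}. So FIRST(G) = {ε, read, true}.

{ε, read, true}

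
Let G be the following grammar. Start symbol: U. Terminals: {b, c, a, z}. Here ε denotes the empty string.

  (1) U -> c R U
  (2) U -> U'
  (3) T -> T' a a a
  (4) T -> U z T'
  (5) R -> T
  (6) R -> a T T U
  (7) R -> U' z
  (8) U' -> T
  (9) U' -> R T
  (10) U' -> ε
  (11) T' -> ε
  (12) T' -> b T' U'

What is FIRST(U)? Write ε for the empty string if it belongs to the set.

FIRST(T') = {ε, b}
FIRST(U) = {ε, a, b, c, z}  (via U')
FIRST(T) = {a, b, c, z}  (via T' a a a, U z T')
FIRST(R) = {a, b, c, z}  (via T, U' z)
FIRST(U') = {ε, a, b, c, z}  (via T, R T)

{ε, a, b, c, z}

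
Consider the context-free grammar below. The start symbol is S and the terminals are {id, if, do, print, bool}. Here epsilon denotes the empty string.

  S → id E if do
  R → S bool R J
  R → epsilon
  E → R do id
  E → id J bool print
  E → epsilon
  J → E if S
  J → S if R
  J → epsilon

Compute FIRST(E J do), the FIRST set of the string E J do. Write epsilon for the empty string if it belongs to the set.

FIRST(S): from S→id E if do we get {id}. So FIRST(S) = {id}.
FIRST(R): from R→S bool R J we get {id}; from R→epsilon we get {epsilon}. So FIRST(R) = {epsilon, id}.
FIRST(E): from E→R do id we get {do, id}; from E→id J bool print we get {id}; from E→epsilon we get {epsilon}. So FIRST(E) = {epsilon, do, id}.
FIRST(J): from J→E if S we get {do, id, if}; from J→S if R we get {id}; from J→epsilon we get {epsilon}. So FIRST(J) = {epsilon, do, id, if}.
FIRST(E J do): take FIRST of each symbol in turn, carrying on past any symbol whose FIRST contains epsilon; result {do, id, if}.

{do, id, if}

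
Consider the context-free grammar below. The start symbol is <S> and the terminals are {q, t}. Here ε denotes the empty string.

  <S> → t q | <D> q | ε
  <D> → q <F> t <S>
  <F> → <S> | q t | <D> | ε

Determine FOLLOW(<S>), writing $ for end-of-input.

FIRST(<D>) = {q}
FIRST(<S>) = {ε, q, t}  (via <D> q)
FIRST(<F>) = {ε, q, t}  (via <S>, <D>)
FOLLOW(<S>) includes $ since <S> is the start symbol.
FOLLOW(<F>): in <D>→q <F> t <S>, <F> is followed by t <S> with FIRST {t}. Thus FOLLOW(<F>) = {t}.
FOLLOW(<D>): in <S>→<D> q, <D> is followed by q with FIRST {q}; in <F>→<D>, the suffix after <D> is empty, so FOLLOW(<D>) ⊇ FOLLOW(<F>) = {t}. Thus FOLLOW(<D>) = {q, t}.
FOLLOW(<S>): in <D>→q <F> t <S>, the suffix after <S> is empty, so FOLLOW(<S>) ⊇ FOLLOW(<D>) = {q, t}; in <F>→<S>, the suffix after <S> is empty, so FOLLOW(<S>) ⊇ FOLLOW(<F>) = {t}. Thus FOLLOW(<S>) = {$, q, t}.

{$, q, t}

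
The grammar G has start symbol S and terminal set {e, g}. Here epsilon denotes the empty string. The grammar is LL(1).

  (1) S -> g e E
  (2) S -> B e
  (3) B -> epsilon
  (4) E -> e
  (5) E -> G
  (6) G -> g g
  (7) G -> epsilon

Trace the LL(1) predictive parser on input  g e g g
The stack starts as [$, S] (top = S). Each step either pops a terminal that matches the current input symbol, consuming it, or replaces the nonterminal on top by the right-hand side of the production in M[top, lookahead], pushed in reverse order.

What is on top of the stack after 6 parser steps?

     Stack    Input      Action
  1  $ S      g e g g $  expand S -> g e E
  2  $ E e g  g e g g $  match g
  3  $ E e    e g g $    match e
  4  $ E      g g $      expand E -> G
  5  $ G      g g $      expand G -> g g
  6  $ g g    g g $      match g
Stack after step 6: $ g (top = g).

g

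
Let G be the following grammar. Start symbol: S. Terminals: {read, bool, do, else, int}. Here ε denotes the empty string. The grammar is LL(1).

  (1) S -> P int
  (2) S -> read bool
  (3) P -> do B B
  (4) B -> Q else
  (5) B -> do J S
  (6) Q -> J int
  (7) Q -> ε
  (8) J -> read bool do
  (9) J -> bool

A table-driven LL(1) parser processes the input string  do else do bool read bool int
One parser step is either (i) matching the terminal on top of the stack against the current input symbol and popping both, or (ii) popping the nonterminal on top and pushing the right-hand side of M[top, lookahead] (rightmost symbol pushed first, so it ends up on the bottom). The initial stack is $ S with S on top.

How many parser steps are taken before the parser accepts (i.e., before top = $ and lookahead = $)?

14

      Stack            Input                            Action
   1  $ S              do else do bool read bool int $  expand S -> P int
   2  $ int P          do else do bool read bool int $  expand P -> do B B
   3  $ int B B do     do else do bool read bool int $  match do
   4  $ int B B        else do bool read bool int $     expand B -> Q else
   5  $ int B else Q   else do bool read bool int $     expand Q -> ε
   6  $ int B else     else do bool read bool int $     match else
   7  $ int B          do bool read bool int $          expand B -> do J S
   8  $ int S J do     do bool read bool int $          match do
   9  $ int S J        bool read bool int $             expand J -> bool
  10  $ int S bool     bool read bool int $             match bool
  11  $ int S          read bool int $                  expand S -> read bool
  12  $ int bool read  read bool int $                  match read
  13  $ int bool       bool int $                       match bool
  14  $ int            int $                            match int
Accept reached after 14 steps.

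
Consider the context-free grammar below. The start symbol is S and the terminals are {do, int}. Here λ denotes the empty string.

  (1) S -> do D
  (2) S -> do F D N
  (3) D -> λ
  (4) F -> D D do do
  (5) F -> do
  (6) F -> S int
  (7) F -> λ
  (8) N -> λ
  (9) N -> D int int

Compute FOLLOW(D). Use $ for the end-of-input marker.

{$, do, int}

FIRST(S) = {do}
FIRST(D) = {λ}
FIRST(F) = {λ, do}  (via D D do do, S int)
FIRST(N) = {λ, int}  (via D int int)
FOLLOW(S) includes $ since S is the start symbol.
FOLLOW(S): in F->S int, S is followed by int with FIRST {int}. Thus FOLLOW(S) = {$, int}.
FOLLOW(D): in S->do D, the suffix after D is empty, so FOLLOW(D) ⊇ FOLLOW(S) = {$, int}; in S->do F D N, D is followed by N with FIRST {λ, int}; in S->do F D N, the suffix after D is nullable, so FOLLOW(D) ⊇ FOLLOW(S) = {$, int}; in F->D D do do (occurrence 1), D is followed by D do do with FIRST {do}; in F->D D do do (occurrence 2), D is followed by do do with FIRST {do}; in N->D int int, D is followed by int int with FIRST {int}. Thus FOLLOW(D) = {$, do, int}.
FOLLOW(F): in S->do F D N, F is followed by D N with FIRST {λ, int}; in S->do F D N, the suffix after F is nullable, so FOLLOW(F) ⊇ FOLLOW(S) = {$, int}. Thus FOLLOW(F) = {$, int}.
FOLLOW(N): in S->do F D N, the suffix after N is empty, so FOLLOW(N) ⊇ FOLLOW(S) = {$, int}. Thus FOLLOW(N) = {$, int}.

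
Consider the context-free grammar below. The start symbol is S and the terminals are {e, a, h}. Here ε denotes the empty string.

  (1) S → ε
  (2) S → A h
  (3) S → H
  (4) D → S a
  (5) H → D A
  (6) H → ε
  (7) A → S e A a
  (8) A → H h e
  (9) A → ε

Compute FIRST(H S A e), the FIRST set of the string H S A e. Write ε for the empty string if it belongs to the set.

{a, e, h}

FIRST(S): from S→ε we get {ε}; from S→A h we get {a, e, h}; from S→H we get {ε, a, e, h}. So FIRST(S) = {ε, a, e, h}.
FIRST(D): from D→S a we get {a, e, h}. So FIRST(D) = {a, e, h}.
FIRST(H): from H→D A we get {a, e, h}; from H→ε we get {ε}. So FIRST(H) = {ε, a, e, h}.
FIRST(A): from A→S e A a we get {a, e, h}; from A→H h e we get {a, e, h}; from A→ε we get {ε}. So FIRST(A) = {ε, a, e, h}.
FIRST(H S A e): take FIRST of each symbol in turn, carrying on past any symbol whose FIRST contains ε; result {a, e, h}.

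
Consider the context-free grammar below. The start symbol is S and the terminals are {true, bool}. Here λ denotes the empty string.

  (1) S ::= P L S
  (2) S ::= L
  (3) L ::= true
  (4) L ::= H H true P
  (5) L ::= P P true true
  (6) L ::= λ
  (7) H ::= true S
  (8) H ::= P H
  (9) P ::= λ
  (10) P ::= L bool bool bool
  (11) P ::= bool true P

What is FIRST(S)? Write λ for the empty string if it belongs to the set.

FIRST(S): from S::=P L S we get {λ, bool, true}; from S::=L we get {λ, bool, true}. So FIRST(S) = {λ, bool, true}.
FIRST(L): from L::=true we get {true}; from L::=H H true P we get {bool, true}; from L::=P P true true we get {bool, true}; from L::=λ we get {λ}. So FIRST(L) = {λ, bool, true}.
FIRST(P): from P::=λ we get {λ}; from P::=L bool bool bool we get {bool, true}; from P::=bool true P we get {bool}. So FIRST(P) = {λ, bool, true}.
FIRST(H): from H::=true S we get {true}; from H::=P H we get {bool, true}. So FIRST(H) = {bool, true}.

{λ, bool, true}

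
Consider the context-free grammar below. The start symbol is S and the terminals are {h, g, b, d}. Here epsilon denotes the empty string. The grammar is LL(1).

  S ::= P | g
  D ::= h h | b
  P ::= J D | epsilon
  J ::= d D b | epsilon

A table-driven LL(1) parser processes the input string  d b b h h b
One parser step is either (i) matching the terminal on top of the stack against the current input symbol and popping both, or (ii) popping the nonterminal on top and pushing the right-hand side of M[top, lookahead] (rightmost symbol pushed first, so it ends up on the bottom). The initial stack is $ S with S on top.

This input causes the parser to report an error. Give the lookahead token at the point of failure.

step 1: stack=$ S  input=d b b h h b $  — expand S ::= P
step 2: stack=$ P  input=d b b h h b $  — expand P ::= J D
step 3: stack=$ D J  input=d b b h h b $  — expand J ::= d D b
step 4: stack=$ D b D d  input=d b b h h b $  — match d
step 5: stack=$ D b D  input=b b h h b $  — expand D ::= b
step 6: stack=$ D b b  input=b b h h b $  — match b
step 7: stack=$ D b  input=b h h b $  — match b
step 8: stack=$ D  input=h h b $  — expand D ::= h h
step 9: stack=$ h h  input=h h b $  — match h
step 10: stack=$ h  input=h b $  — match h
step 11: stack=$  input=b $  — error: stack empty but input remains

b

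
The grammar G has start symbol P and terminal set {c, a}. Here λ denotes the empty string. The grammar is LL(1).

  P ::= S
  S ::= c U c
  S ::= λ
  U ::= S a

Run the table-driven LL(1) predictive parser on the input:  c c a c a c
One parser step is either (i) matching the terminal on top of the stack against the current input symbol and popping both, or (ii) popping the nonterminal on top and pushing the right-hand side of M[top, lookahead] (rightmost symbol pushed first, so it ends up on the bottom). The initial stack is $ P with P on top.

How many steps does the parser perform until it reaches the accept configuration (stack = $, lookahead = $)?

12

step 1: stack=$ P  input=c c a c a c $  — expand P ::= S
step 2: stack=$ S  input=c c a c a c $  — expand S ::= c U c
step 3: stack=$ c U c  input=c c a c a c $  — match c
step 4: stack=$ c U  input=c a c a c $  — expand U ::= S a
step 5: stack=$ c a S  input=c a c a c $  — expand S ::= c U c
step 6: stack=$ c a c U c  input=c a c a c $  — match c
step 7: stack=$ c a c U  input=a c a c $  — expand U ::= S a
step 8: stack=$ c a c a S  input=a c a c $  — expand S ::= λ
step 9: stack=$ c a c a  input=a c a c $  — match a
step 10: stack=$ c a c  input=c a c $  — match c
step 11: stack=$ c a  input=a c $  — match a
step 12: stack=$ c  input=c $  — match c
Accept reached after 12 steps.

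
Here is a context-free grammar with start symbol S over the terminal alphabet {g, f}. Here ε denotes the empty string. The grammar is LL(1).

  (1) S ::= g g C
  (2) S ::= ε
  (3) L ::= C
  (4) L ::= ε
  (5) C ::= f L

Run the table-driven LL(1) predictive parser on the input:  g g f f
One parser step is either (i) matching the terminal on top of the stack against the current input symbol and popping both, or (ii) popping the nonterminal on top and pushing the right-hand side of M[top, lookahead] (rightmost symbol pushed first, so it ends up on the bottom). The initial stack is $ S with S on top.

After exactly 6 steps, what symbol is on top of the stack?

C

     Stack    Input      Action
  1  $ S      g g f f $  expand S ::= g g C
  2  $ C g g  g g f f $  match g
  3  $ C g    g f f $    match g
  4  $ C      f f $      expand C ::= f L
  5  $ L f    f f $      match f
  6  $ L      f $        expand L ::= C
Stack after step 6: $ C (top = C).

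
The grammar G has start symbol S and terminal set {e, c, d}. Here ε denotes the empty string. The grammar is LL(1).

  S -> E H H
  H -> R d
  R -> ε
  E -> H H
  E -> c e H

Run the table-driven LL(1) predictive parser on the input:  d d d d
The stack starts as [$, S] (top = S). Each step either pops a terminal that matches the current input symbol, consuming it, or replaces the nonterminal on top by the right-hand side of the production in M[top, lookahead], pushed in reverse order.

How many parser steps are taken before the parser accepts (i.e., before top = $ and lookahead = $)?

14

      Stack        Input      Action
   1  $ S          d d d d $  expand S -> E H H
   2  $ H H E      d d d d $  expand E -> H H
   3  $ H H H H    d d d d $  expand H -> R d
   4  $ H H H d R  d d d d $  expand R -> ε
   5  $ H H H d    d d d d $  match d
   6  $ H H H      d d d $    expand H -> R d
   7  $ H H d R    d d d $    expand R -> ε
   8  $ H H d      d d d $    match d
   9  $ H H        d d $      expand H -> R d
  10  $ H d R      d d $      expand R -> ε
  11  $ H d        d d $      match d
  12  $ H          d $        expand H -> R d
  13  $ d R        d $        expand R -> ε
  14  $ d          d $        match d
Accept reached after 14 steps.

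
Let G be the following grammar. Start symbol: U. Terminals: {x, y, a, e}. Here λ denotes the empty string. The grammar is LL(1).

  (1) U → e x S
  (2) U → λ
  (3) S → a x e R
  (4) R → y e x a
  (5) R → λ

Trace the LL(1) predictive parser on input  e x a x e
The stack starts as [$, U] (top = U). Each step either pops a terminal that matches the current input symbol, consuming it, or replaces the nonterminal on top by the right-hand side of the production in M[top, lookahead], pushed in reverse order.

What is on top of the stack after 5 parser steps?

x

     Stack      Input        Action
  1  $ U        e x a x e $  expand U → e x S
  2  $ S x e    e x a x e $  match e
  3  $ S x      x a x e $    match x
  4  $ S        a x e $      expand S → a x e R
  5  $ R e x a  a x e $      match a
Stack after step 5: $ R e x (top = x).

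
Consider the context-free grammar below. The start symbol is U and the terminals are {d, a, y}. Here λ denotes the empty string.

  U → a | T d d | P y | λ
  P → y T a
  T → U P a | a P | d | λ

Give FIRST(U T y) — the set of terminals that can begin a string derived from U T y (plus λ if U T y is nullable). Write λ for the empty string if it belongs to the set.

FIRST(P) = {y}
FIRST(U) = {λ, a, d, y}  (via T d d, P y)
FIRST(T) = {λ, a, d, y}  (via U P a)
FIRST(U T y): take FIRST of each symbol in turn, carrying on past any symbol whose FIRST contains λ; result {a, d, y}.

{a, d, y}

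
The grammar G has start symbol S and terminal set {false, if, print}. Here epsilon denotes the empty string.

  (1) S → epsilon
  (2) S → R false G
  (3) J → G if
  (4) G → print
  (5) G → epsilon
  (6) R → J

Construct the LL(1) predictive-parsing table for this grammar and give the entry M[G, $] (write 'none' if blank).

FIRST(G) = {epsilon, print}
FIRST(J) = {if, print}  (via G if)
FIRST(R) = {if, print}  (via J)
FIRST(S) = {epsilon, if, print}  (via R false G)
FOLLOW(S) includes $ since S is the start symbol.
FOLLOW(S): S appears on no right-hand side. Thus FOLLOW(S) = {$}.
FOLLOW(G): in S→R false G, the suffix after G is empty, so FOLLOW(G) ⊇ FOLLOW(S) = {$}; in J→G if, G is followed by if with FIRST {if}. Thus FOLLOW(G) = {$, if}.
For G → print: FIRST(print) = {print}, so it goes in M[G, t] for t ∈ {print}.
For G → epsilon: FIRST(epsilon) = {epsilon}, so it goes in M[G, t] for t ∈ {}; since epsilon ∈ FIRST, also for every t ∈ FOLLOW(G) = {$, if}.

G → epsilon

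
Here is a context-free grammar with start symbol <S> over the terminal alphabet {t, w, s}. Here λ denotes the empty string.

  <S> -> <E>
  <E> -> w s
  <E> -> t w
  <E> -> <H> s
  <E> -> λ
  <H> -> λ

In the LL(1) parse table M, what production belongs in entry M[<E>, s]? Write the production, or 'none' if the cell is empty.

<E> -> <H> s

FIRST(<H>) = {λ}
FIRST(<E>) = {λ, s, t, w}  (via <H> s)
FIRST(<S>) = {λ, s, t, w}  (via <E>)
FOLLOW(<S>) includes $ since <S> is the start symbol.
FOLLOW(<S>): <S> appears on no right-hand side. Thus FOLLOW(<S>) = {$}.
FOLLOW(<E>): in <S>-><E>, the suffix after <E> is empty, so FOLLOW(<E>) ⊇ FOLLOW(<S>) = {$}. Thus FOLLOW(<E>) = {$}.
For <E> -> w s: FIRST(w s) = {w}, so it goes in M[<E>, t] for t ∈ {w}.
For <E> -> t w: FIRST(t w) = {t}, so it goes in M[<E>, t] for t ∈ {t}.
For <E> -> <H> s: FIRST(<H> s) = {s}, so it goes in M[<E>, t] for t ∈ {s}.
For <E> -> λ: FIRST(λ) = {λ}, so it goes in M[<E>, t] for t ∈ {}; since λ ∈ FIRST, also for every t ∈ FOLLOW(<E>) = {$}.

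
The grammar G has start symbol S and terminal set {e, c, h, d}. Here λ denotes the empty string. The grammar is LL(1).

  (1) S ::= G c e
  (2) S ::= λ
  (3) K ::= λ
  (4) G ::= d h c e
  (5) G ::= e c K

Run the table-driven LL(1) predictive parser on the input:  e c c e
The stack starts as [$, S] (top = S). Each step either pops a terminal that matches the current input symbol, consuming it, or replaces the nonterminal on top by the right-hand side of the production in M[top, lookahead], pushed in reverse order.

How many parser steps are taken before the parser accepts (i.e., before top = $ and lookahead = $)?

7

     Stack        Input      Action
  1  $ S          e c c e $  expand S ::= G c e
  2  $ e c G      e c c e $  expand G ::= e c K
  3  $ e c K c e  e c c e $  match e
  4  $ e c K c    c c e $    match c
  5  $ e c K      c e $      expand K ::= λ
  6  $ e c        c e $      match c
  7  $ e          e $        match e
Accept reached after 7 steps.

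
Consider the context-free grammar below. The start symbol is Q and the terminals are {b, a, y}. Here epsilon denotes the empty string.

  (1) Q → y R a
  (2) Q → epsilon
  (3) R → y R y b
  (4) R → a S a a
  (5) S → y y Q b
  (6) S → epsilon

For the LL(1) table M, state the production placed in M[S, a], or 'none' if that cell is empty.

S → epsilon

FIRST(Q): from Q→y R a we get {y}; from Q→epsilon we get {epsilon}. So FIRST(Q) = {epsilon, y}.
FIRST(R): from R→y R y b we get {y}; from R→a S a a we get {a}. So FIRST(R) = {a, y}.
FIRST(S): from S→y y Q b we get {y}; from S→epsilon we get {epsilon}. So FIRST(S) = {epsilon, y}.
FOLLOW(Q) includes $ since Q is the start symbol.
FOLLOW(S): in R→a S a a, S is followed by a a with FIRST {a}. Thus FOLLOW(S) = {a}.
For S → y y Q b: FIRST(y y Q b) = {y}, so it goes in M[S, t] for t ∈ {y}.
For S → epsilon: FIRST(epsilon) = {epsilon}, so it goes in M[S, t] for t ∈ {}; since epsilon ∈ FIRST, also for every t ∈ FOLLOW(S) = {a}.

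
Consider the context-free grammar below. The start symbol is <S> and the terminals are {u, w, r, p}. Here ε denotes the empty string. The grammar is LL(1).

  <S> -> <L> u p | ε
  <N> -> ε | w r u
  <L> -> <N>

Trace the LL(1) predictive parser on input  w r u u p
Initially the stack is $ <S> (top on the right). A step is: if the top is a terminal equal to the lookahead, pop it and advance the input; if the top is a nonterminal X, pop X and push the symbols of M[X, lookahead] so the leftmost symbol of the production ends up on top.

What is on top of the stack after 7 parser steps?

p

step 1: stack=$ <S>  input=w r u u p $  — expand <S> -> <L> u p
step 2: stack=$ p u <L>  input=w r u u p $  — expand <L> -> <N>
step 3: stack=$ p u <N>  input=w r u u p $  — expand <N> -> w r u
step 4: stack=$ p u u r w  input=w r u u p $  — match w
step 5: stack=$ p u u r  input=r u u p $  — match r
step 6: stack=$ p u u  input=u u p $  — match u
step 7: stack=$ p u  input=u p $  — match u
Stack after step 7: $ p (top = p).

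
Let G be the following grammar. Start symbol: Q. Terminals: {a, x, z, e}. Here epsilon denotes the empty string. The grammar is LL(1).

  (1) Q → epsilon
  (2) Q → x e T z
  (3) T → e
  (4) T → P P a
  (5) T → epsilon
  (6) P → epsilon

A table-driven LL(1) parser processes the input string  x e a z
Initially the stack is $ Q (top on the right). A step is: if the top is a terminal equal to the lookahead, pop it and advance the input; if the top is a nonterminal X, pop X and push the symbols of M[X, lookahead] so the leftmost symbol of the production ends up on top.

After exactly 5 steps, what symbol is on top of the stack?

step 1: stack=$ Q  input=x e a z $  — expand Q → x e T z
step 2: stack=$ z T e x  input=x e a z $  — match x
step 3: stack=$ z T e  input=e a z $  — match e
step 4: stack=$ z T  input=a z $  — expand T → P P a
step 5: stack=$ z a P P  input=a z $  — expand P → epsilon
Stack after step 5: $ z a P (top = P).

P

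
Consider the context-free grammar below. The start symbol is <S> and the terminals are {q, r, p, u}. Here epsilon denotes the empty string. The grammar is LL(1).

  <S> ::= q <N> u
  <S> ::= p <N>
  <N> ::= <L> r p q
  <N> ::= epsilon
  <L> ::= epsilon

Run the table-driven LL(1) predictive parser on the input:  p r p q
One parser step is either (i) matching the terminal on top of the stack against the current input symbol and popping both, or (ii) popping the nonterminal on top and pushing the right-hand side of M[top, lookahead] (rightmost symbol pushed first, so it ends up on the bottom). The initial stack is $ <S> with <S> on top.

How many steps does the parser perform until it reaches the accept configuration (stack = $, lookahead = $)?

7

step 1: stack=$ <S>  input=p r p q $  — expand <S> ::= p <N>
step 2: stack=$ <N> p  input=p r p q $  — match p
step 3: stack=$ <N>  input=r p q $  — expand <N> ::= <L> r p q
step 4: stack=$ q p r <L>  input=r p q $  — expand <L> ::= epsilon
step 5: stack=$ q p r  input=r p q $  — match r
step 6: stack=$ q p  input=p q $  — match p
step 7: stack=$ q  input=q $  — match q
Accept reached after 7 steps.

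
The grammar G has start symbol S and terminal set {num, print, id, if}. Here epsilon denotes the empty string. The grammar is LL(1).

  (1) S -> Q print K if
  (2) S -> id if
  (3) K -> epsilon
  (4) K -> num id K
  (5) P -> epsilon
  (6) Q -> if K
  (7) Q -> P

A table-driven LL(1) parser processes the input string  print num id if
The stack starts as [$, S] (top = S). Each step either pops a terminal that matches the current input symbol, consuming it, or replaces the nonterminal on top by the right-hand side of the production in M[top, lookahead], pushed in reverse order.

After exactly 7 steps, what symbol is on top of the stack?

K

step 1: stack=$ S  input=print num id if $  — expand S -> Q print K if
step 2: stack=$ if K print Q  input=print num id if $  — expand Q -> P
step 3: stack=$ if K print P  input=print num id if $  — expand P -> epsilon
step 4: stack=$ if K print  input=print num id if $  — match print
step 5: stack=$ if K  input=num id if $  — expand K -> num id K
step 6: stack=$ if K id num  input=num id if $  — match num
step 7: stack=$ if K id  input=id if $  — match id
Stack after step 7: $ if K (top = K).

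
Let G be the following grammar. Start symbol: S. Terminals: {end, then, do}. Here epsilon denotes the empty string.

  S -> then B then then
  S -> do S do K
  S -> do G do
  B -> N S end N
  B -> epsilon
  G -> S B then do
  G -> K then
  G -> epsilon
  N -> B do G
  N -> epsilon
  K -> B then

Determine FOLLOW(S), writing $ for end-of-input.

FIRST(S) = {do, then}
FIRST(B) = {epsilon, do, then}  (via N S end N)
FIRST(N) = {epsilon, do, then}  (via B do G)
FIRST(K) = {do, then}  (via B then)
FIRST(G) = {epsilon, do, then}  (via S B then do, K then)
FOLLOW(S) includes $ since S is the start symbol.
FOLLOW(S): in S->do S do K, S is followed by do K with FIRST {do}; in B->N S end N, S is followed by end N with FIRST {end}; in G->S B then do, S is followed by B then do with FIRST {do, then}. Thus FOLLOW(S) = {$, do, end, then}.
FOLLOW(B): in S->then B then then, B is followed by then then with FIRST {then}; in G->S B then do, B is followed by then do with FIRST {then}; in N->B do G, B is followed by do G with FIRST {do}; in K->B then, B is followed by then with FIRST {then}. Thus FOLLOW(B) = {do, then}.
FOLLOW(N): in B->N S end N (occurrence 1), N is followed by S end N with FIRST {do, then}; in B->N S end N (occurrence 2), the suffix after N is empty, so FOLLOW(N) ⊇ FOLLOW(B) = {do, then}. Thus FOLLOW(N) = {do, then}.
FOLLOW(G): in S->do G do, G is followed by do with FIRST {do}; in N->B do G, the suffix after G is empty, so FOLLOW(G) ⊇ FOLLOW(N) = {do, then}. Thus FOLLOW(G) = {do, then}.
FOLLOW(K): in S->do S do K, the suffix after K is empty, so FOLLOW(K) ⊇ FOLLOW(S) = {$, do, end, then}; in G->K then, K is followed by then with FIRST {then}. Thus FOLLOW(K) = {$, do, end, then}.

{$, do, end, then}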